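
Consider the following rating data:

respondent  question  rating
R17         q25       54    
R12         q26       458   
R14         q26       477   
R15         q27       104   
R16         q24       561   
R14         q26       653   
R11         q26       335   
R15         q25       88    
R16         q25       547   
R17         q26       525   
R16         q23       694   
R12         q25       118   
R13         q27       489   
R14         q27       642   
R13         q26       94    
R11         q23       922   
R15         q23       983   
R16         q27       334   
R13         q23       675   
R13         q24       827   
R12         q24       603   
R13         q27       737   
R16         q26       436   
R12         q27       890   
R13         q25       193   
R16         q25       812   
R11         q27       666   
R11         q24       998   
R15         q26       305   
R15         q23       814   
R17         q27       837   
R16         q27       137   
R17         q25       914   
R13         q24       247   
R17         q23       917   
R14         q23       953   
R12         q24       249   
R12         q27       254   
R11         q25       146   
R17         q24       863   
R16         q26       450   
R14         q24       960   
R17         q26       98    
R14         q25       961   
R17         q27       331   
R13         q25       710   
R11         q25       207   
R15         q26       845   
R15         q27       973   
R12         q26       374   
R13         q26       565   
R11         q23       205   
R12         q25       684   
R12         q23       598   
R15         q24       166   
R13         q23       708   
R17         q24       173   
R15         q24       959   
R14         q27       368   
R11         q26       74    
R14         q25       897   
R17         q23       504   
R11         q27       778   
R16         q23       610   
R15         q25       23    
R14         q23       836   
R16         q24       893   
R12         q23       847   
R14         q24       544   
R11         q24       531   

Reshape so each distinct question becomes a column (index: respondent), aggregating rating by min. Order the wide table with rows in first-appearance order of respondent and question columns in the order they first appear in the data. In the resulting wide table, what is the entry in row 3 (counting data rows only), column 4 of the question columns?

With rows in first-appearance order of respondent, row 3 is respondent=R14. question columns in first-appearance order: q25, q26, q27, q24, q23; column 4 is q24.
Long rows with respondent=R14, question=q24: min(960, 544) = 544.

544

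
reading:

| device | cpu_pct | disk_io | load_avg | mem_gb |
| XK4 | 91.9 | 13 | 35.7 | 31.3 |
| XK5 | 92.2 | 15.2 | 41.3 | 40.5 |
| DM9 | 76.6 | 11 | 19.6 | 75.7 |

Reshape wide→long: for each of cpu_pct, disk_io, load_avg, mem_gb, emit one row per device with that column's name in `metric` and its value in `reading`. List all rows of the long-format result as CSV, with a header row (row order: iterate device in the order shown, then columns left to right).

device,metric,reading
XK4,cpu_pct,91.9
XK4,disk_io,13
XK4,load_avg,35.7
XK4,mem_gb,31.3
XK5,cpu_pct,92.2
XK5,disk_io,15.2
XK5,load_avg,41.3
XK5,mem_gb,40.5
DM9,cpu_pct,76.6
DM9,disk_io,11
DM9,load_avg,19.6
DM9,mem_gb,75.7

Each (device, column) pair becomes one row: 3 × 4 = 12 rows.
For example, (XK4, cpu_pct) → reading=91.9.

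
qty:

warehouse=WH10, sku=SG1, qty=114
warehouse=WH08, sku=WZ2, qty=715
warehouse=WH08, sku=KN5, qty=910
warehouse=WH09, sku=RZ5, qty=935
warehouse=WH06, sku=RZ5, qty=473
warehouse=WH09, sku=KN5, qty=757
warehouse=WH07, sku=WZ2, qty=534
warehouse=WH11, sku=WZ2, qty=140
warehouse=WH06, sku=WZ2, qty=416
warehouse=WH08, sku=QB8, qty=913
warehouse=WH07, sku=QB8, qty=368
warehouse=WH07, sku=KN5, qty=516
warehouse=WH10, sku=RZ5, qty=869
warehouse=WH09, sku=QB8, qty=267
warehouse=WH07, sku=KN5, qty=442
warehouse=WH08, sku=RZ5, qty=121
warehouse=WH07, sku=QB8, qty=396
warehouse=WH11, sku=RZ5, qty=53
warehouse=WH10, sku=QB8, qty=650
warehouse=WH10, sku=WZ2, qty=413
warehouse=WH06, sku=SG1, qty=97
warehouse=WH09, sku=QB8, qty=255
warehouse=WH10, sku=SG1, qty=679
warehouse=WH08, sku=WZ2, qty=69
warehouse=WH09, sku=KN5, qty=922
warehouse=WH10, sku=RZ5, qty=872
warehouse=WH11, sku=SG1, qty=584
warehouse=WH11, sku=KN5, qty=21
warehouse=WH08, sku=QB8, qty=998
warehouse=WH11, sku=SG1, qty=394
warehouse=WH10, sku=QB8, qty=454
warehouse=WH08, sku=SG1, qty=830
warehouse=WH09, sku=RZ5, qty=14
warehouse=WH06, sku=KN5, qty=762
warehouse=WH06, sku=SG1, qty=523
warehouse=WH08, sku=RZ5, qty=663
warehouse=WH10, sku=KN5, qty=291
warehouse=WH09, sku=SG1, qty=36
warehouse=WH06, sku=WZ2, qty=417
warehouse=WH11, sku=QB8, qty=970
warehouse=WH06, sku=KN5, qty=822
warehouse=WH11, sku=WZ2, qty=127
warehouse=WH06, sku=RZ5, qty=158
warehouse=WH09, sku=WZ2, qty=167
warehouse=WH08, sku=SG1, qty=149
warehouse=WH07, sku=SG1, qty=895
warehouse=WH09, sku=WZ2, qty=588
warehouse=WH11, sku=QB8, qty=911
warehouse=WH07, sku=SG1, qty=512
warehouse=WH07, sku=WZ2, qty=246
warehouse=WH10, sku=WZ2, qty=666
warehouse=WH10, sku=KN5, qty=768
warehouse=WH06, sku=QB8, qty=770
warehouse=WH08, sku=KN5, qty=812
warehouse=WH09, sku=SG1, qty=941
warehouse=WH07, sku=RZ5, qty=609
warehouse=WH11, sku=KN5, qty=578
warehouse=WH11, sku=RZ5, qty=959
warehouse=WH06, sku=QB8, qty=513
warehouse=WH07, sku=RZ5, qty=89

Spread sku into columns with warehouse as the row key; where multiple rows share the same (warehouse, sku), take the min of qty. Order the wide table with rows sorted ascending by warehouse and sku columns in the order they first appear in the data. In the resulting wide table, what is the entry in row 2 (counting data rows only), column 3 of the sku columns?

With rows sorted ascending by warehouse, row 2 is warehouse=WH07. sku columns in first-appearance order: SG1, WZ2, KN5, RZ5, QB8; column 3 is KN5.
Long rows with warehouse=WH07, sku=KN5: min(516, 442) = 442.

442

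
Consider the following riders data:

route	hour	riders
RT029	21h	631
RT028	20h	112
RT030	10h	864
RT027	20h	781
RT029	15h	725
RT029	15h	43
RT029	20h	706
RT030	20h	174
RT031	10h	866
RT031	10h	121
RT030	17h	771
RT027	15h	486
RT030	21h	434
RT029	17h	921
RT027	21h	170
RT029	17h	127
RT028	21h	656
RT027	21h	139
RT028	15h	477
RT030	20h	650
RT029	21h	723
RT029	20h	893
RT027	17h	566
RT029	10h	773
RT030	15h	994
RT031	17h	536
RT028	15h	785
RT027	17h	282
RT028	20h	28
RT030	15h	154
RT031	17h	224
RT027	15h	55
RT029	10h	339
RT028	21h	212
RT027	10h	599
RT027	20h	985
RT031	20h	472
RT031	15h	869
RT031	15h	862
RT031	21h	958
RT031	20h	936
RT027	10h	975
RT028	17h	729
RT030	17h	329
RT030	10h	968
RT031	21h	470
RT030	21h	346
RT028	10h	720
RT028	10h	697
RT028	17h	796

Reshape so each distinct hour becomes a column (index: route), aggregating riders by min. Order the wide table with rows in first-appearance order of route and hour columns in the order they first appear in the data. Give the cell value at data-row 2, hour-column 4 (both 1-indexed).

With rows in first-appearance order of route, row 2 is route=RT028. hour columns in first-appearance order: 21h, 20h, 10h, 15h, 17h; column 4 is 15h.
Long rows with route=RT028, hour=15h: min(477, 785) = 477.

477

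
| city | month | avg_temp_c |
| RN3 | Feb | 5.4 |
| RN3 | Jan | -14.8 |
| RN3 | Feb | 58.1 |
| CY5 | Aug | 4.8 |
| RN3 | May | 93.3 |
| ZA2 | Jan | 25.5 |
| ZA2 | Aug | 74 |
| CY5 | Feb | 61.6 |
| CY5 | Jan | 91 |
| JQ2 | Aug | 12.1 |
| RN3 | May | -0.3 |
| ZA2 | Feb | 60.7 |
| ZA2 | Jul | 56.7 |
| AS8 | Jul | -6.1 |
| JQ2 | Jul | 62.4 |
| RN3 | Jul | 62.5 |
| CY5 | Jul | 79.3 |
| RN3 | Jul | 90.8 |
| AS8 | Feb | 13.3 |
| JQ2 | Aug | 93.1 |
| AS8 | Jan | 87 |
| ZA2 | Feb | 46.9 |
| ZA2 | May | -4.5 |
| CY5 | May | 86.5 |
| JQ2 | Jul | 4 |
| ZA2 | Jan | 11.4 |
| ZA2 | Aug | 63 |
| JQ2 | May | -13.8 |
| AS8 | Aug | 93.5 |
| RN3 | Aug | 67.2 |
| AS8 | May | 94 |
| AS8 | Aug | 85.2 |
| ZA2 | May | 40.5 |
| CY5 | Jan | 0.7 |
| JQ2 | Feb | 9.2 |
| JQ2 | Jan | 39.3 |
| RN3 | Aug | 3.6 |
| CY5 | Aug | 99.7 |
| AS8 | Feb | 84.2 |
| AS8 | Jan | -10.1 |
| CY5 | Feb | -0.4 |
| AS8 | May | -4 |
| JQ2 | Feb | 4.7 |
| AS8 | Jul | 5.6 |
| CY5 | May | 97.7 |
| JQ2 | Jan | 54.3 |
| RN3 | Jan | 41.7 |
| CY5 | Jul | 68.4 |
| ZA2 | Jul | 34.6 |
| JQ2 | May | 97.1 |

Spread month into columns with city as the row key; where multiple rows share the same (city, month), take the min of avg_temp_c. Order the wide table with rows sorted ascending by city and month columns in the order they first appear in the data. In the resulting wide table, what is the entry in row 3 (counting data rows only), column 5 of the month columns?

4

With rows sorted ascending by city, row 3 is city=JQ2. month columns in first-appearance order: Feb, Jan, Aug, May, Jul; column 5 is Jul.
Long rows with city=JQ2, month=Jul: min(62.4, 4) = 4.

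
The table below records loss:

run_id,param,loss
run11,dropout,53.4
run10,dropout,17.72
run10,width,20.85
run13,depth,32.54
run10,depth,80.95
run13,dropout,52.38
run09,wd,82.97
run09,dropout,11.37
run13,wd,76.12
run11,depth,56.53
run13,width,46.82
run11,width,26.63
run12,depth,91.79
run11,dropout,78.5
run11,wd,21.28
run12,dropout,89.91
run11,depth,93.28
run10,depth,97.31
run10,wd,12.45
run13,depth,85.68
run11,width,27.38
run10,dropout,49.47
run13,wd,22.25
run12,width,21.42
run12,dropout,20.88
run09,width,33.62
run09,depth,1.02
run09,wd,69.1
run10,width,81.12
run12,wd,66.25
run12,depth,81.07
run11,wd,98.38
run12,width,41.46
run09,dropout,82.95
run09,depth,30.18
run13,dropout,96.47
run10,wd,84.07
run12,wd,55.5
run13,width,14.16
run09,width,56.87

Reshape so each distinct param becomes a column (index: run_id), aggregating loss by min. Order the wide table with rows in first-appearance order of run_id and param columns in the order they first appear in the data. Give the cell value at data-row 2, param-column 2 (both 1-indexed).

With rows in first-appearance order of run_id, row 2 is run_id=run10. param columns in first-appearance order: dropout, width, depth, wd; column 2 is width.
Long rows with run_id=run10, param=width: min(20.85, 81.12) = 20.85.

20.85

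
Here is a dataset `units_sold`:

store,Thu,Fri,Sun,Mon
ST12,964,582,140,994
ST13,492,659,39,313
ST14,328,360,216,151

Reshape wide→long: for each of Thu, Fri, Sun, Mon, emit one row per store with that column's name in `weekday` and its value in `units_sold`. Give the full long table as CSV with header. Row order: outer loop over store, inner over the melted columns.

Each (store, column) pair becomes one row: 3 × 4 = 12 rows.
For example, (ST12, Thu) → units_sold=964.

store,weekday,units_sold
ST12,Thu,964
ST12,Fri,582
ST12,Sun,140
ST12,Mon,994
ST13,Thu,492
ST13,Fri,659
ST13,Sun,39
ST13,Mon,313
ST14,Thu,328
ST14,Fri,360
ST14,Sun,216
ST14,Mon,151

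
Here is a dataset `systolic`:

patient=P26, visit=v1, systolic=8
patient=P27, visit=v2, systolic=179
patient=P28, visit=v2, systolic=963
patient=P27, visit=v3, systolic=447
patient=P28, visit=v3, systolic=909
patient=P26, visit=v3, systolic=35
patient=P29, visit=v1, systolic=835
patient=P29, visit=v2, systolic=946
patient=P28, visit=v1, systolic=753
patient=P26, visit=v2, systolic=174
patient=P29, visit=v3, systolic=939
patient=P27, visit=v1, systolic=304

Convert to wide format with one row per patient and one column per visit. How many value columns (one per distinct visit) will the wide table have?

3

3 distinct visit values: v1, v2, v3.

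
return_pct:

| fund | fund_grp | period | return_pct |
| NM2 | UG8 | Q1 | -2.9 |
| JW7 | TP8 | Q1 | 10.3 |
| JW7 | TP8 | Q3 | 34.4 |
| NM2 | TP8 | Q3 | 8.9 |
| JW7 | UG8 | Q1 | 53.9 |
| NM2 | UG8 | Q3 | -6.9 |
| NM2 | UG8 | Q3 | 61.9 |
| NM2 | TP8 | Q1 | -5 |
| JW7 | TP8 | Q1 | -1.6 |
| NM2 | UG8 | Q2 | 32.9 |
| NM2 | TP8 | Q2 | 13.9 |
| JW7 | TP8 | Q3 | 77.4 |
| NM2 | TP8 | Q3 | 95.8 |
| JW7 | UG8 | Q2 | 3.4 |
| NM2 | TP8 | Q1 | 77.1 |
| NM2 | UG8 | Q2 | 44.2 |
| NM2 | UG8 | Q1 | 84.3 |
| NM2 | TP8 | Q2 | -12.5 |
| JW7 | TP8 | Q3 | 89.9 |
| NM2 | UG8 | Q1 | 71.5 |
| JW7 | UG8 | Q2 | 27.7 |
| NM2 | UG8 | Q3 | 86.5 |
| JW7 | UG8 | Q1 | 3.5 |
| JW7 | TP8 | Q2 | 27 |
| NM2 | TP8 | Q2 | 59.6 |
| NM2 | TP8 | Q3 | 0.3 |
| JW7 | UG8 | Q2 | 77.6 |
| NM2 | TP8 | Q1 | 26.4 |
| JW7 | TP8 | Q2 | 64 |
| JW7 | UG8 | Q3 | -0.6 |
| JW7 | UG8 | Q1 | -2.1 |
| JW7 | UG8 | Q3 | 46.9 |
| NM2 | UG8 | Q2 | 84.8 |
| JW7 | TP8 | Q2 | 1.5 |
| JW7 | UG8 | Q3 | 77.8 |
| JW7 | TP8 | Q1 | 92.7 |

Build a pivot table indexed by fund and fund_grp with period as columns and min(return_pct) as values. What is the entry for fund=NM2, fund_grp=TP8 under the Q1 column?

Rows with fund=NM2, fund_grp=TP8 and period=Q1: return_pct values are -5, 77.1, 26.4.
min(-5, 77.1, 26.4) = -5.

-5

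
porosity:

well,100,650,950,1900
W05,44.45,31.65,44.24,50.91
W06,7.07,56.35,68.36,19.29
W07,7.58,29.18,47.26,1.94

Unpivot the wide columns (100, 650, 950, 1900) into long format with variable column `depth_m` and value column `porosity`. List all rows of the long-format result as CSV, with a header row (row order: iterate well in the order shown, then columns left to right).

well,depth_m,porosity
W05,100,44.45
W05,650,31.65
W05,950,44.24
W05,1900,50.91
W06,100,7.07
W06,650,56.35
W06,950,68.36
W06,1900,19.29
W07,100,7.58
W07,650,29.18
W07,950,47.26
W07,1900,1.94

Each (well, column) pair becomes one row: 3 × 4 = 12 rows.
For example, (W05, 100) → porosity=44.45.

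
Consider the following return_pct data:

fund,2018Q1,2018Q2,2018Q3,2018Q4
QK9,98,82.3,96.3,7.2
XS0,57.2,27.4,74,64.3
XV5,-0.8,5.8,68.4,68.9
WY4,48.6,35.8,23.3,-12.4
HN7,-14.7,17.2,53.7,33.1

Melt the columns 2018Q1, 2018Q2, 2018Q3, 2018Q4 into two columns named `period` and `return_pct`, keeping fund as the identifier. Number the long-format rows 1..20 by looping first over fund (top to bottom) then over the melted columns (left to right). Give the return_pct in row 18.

20 rows total (5 × 4). Row 18: index ⌊(18-1)/4⌋ = 4 into fund → HN7; (18-1) mod 4 = 1 into the melted columns → 2018Q2.
So row 18 is (HN7, 2018Q2, 17.2); return_pct = 17.2.

17.2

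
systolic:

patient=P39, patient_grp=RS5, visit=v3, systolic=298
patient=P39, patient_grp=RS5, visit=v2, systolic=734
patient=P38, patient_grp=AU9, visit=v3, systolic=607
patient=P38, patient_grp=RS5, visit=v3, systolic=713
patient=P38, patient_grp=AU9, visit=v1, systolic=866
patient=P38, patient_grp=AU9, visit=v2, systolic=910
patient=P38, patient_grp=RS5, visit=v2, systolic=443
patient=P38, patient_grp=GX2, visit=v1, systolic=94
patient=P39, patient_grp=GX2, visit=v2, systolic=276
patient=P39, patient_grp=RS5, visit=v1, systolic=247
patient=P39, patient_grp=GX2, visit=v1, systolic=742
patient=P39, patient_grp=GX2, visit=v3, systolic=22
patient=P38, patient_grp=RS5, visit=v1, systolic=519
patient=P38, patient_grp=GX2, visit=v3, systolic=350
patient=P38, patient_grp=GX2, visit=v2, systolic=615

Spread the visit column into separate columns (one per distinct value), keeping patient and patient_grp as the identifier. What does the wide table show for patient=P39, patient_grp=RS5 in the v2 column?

734

Wide layout: rows indexed by patient and patient_grp, columns are the 3 distinct visit values (v3, v2, v1).
Cell (patient=P39, patient_grp=RS5, visit=v2) draws from the long row where patient=P39, patient_grp=RS5 and visit=v2, which has systolic=734.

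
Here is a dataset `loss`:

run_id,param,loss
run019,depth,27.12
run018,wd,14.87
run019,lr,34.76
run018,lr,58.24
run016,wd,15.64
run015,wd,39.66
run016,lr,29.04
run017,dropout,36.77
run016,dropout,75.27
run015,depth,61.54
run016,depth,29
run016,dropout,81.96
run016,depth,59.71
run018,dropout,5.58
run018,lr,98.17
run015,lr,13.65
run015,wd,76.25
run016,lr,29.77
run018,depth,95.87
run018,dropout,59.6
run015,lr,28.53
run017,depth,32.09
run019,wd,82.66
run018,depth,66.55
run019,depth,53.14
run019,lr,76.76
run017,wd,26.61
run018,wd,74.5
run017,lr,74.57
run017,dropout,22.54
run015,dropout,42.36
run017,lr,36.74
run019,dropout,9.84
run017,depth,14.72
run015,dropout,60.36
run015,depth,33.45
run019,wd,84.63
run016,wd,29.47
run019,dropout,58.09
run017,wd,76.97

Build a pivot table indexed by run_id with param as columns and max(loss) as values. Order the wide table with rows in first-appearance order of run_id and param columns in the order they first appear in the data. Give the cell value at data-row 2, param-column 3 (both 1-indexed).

With rows in first-appearance order of run_id, row 2 is run_id=run018. param columns in first-appearance order: depth, wd, lr, dropout; column 3 is lr.
Long rows with run_id=run018, param=lr: max(58.24, 98.17) = 98.17.

98.17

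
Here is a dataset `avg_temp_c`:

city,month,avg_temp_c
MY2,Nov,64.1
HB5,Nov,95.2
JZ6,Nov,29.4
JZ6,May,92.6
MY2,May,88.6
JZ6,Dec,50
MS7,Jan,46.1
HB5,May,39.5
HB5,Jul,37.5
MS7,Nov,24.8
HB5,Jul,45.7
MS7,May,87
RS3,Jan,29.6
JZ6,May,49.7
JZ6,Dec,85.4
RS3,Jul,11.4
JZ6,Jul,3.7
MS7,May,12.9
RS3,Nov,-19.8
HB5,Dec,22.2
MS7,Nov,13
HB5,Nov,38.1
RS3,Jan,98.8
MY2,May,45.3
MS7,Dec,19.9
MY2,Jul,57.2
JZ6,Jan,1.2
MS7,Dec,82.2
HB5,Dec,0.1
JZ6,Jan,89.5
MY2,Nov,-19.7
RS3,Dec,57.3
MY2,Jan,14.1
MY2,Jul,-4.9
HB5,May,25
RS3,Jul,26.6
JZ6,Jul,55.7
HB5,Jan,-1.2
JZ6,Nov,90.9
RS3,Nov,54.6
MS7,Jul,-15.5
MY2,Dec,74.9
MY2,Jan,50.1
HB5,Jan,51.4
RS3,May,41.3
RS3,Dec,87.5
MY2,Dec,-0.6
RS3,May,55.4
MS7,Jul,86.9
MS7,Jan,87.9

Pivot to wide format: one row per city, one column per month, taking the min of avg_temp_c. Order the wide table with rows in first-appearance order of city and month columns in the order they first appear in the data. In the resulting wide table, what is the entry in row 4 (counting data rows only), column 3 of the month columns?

With rows in first-appearance order of city, row 4 is city=MS7. month columns in first-appearance order: Nov, May, Dec, Jan, Jul; column 3 is Dec.
Long rows with city=MS7, month=Dec: min(19.9, 82.2) = 19.9.

19.9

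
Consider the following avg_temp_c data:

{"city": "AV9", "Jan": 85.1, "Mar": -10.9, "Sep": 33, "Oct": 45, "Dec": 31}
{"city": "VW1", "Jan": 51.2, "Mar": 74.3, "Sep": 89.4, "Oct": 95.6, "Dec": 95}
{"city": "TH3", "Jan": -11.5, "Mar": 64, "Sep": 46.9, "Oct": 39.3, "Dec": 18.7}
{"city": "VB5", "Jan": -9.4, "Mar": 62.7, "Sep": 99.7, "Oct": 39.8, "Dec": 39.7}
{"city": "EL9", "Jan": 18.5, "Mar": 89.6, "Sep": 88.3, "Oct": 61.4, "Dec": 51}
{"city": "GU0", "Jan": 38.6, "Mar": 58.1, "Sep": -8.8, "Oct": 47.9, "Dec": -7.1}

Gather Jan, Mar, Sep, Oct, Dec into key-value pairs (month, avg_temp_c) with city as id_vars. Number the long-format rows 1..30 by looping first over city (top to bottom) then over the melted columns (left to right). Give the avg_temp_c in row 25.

51

30 rows total (6 × 5). Row 25: index ⌊(25-1)/5⌋ = 4 into city → EL9; (25-1) mod 5 = 4 into the melted columns → Dec.
So row 25 is (EL9, Dec, 51); avg_temp_c = 51.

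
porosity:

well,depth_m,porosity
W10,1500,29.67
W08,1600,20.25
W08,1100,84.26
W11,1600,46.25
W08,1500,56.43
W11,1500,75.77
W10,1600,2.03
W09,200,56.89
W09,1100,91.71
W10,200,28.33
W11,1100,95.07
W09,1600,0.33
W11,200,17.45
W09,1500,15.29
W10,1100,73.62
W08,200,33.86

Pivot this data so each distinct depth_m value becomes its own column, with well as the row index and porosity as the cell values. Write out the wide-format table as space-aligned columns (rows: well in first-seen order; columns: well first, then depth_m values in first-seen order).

Columns: well plus the 4 distinct depth_m values (1500, 1600, 1100, 200).
For example, row W10 column 1500 takes porosity=29.67 from the long row (W10, 1500).

well  1500   1600   1100   200  
W10   29.67  2.03   73.62  28.33
W08   56.43  20.25  84.26  33.86
W11   75.77  46.25  95.07  17.45
W09   15.29  0.33   91.71  56.89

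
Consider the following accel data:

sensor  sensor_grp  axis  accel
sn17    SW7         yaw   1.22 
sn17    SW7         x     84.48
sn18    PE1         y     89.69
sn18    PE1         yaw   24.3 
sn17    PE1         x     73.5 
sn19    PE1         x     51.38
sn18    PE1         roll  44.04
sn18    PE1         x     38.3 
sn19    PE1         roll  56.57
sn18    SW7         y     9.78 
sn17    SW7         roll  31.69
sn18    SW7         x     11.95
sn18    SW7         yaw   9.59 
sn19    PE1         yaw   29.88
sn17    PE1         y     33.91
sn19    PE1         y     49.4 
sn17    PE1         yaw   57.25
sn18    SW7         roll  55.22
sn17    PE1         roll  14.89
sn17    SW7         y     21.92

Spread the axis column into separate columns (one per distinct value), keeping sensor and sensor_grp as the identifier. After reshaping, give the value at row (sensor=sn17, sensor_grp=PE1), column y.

33.91

Wide layout: rows indexed by sensor and sensor_grp, columns are the 4 distinct axis values (yaw, x, y, roll).
Cell (sensor=sn17, sensor_grp=PE1, axis=y) draws from the long row where sensor=sn17, sensor_grp=PE1 and axis=y, which has accel=33.91.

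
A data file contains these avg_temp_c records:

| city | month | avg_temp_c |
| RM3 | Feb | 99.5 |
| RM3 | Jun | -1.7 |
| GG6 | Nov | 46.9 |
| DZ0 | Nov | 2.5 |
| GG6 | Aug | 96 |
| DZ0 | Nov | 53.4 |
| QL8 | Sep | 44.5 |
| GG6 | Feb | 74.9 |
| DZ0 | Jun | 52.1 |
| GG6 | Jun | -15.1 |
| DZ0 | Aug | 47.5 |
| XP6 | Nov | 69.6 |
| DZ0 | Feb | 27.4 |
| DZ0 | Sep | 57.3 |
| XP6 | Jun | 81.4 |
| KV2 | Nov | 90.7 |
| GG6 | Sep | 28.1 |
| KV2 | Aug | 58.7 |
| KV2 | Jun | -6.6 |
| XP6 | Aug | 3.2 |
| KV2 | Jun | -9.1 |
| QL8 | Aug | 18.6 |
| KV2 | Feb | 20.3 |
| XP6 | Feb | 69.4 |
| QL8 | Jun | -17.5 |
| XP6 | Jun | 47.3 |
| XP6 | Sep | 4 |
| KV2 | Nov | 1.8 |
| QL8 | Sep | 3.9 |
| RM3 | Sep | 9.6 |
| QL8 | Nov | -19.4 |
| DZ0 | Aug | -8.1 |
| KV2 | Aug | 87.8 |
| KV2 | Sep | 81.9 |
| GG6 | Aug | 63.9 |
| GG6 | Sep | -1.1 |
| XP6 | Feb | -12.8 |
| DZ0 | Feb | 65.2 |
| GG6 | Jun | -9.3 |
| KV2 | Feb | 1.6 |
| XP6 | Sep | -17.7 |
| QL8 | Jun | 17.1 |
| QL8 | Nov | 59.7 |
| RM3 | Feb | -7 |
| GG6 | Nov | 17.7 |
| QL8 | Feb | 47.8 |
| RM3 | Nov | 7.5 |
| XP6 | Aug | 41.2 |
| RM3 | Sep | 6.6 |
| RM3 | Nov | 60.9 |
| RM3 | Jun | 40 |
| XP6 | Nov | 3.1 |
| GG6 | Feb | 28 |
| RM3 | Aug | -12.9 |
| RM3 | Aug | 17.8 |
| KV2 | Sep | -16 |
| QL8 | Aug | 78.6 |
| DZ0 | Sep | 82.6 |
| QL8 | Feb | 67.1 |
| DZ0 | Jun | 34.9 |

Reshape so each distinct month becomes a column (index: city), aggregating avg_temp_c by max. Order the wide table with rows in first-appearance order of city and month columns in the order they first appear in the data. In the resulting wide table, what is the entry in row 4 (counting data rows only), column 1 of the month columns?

67.1

With rows in first-appearance order of city, row 4 is city=QL8. month columns in first-appearance order: Feb, Jun, Nov, Aug, Sep; column 1 is Feb.
Long rows with city=QL8, month=Feb: max(47.8, 67.1) = 67.1.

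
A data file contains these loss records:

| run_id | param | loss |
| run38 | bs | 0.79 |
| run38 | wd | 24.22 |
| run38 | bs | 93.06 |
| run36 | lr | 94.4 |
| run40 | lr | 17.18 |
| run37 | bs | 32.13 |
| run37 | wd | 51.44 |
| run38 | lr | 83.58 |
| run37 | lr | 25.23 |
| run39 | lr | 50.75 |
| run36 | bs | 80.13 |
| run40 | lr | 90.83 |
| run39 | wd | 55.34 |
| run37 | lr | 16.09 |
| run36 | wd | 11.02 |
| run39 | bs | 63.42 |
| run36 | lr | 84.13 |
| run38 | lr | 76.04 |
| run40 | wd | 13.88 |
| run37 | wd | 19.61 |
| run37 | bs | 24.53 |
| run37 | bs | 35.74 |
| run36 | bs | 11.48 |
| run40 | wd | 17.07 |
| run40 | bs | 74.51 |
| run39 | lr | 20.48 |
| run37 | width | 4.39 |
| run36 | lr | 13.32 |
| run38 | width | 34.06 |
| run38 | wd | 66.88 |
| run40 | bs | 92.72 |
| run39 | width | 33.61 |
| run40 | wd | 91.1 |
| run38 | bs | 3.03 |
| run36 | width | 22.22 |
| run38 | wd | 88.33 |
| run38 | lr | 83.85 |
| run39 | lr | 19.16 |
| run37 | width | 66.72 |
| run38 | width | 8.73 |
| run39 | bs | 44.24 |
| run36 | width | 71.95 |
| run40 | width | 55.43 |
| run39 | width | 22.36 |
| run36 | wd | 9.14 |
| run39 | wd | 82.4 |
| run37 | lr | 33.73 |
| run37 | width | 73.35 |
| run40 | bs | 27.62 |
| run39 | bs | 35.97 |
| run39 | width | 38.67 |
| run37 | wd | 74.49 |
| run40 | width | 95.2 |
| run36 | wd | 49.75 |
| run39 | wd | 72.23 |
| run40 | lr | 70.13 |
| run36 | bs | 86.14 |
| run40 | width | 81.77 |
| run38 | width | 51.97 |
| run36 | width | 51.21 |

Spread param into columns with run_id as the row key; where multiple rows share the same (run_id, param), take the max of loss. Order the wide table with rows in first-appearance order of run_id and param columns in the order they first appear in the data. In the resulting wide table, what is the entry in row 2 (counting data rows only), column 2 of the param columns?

49.75

With rows in first-appearance order of run_id, row 2 is run_id=run36. param columns in first-appearance order: bs, wd, lr, width; column 2 is wd.
Long rows with run_id=run36, param=wd: max(11.02, 9.14, 49.75) = 49.75.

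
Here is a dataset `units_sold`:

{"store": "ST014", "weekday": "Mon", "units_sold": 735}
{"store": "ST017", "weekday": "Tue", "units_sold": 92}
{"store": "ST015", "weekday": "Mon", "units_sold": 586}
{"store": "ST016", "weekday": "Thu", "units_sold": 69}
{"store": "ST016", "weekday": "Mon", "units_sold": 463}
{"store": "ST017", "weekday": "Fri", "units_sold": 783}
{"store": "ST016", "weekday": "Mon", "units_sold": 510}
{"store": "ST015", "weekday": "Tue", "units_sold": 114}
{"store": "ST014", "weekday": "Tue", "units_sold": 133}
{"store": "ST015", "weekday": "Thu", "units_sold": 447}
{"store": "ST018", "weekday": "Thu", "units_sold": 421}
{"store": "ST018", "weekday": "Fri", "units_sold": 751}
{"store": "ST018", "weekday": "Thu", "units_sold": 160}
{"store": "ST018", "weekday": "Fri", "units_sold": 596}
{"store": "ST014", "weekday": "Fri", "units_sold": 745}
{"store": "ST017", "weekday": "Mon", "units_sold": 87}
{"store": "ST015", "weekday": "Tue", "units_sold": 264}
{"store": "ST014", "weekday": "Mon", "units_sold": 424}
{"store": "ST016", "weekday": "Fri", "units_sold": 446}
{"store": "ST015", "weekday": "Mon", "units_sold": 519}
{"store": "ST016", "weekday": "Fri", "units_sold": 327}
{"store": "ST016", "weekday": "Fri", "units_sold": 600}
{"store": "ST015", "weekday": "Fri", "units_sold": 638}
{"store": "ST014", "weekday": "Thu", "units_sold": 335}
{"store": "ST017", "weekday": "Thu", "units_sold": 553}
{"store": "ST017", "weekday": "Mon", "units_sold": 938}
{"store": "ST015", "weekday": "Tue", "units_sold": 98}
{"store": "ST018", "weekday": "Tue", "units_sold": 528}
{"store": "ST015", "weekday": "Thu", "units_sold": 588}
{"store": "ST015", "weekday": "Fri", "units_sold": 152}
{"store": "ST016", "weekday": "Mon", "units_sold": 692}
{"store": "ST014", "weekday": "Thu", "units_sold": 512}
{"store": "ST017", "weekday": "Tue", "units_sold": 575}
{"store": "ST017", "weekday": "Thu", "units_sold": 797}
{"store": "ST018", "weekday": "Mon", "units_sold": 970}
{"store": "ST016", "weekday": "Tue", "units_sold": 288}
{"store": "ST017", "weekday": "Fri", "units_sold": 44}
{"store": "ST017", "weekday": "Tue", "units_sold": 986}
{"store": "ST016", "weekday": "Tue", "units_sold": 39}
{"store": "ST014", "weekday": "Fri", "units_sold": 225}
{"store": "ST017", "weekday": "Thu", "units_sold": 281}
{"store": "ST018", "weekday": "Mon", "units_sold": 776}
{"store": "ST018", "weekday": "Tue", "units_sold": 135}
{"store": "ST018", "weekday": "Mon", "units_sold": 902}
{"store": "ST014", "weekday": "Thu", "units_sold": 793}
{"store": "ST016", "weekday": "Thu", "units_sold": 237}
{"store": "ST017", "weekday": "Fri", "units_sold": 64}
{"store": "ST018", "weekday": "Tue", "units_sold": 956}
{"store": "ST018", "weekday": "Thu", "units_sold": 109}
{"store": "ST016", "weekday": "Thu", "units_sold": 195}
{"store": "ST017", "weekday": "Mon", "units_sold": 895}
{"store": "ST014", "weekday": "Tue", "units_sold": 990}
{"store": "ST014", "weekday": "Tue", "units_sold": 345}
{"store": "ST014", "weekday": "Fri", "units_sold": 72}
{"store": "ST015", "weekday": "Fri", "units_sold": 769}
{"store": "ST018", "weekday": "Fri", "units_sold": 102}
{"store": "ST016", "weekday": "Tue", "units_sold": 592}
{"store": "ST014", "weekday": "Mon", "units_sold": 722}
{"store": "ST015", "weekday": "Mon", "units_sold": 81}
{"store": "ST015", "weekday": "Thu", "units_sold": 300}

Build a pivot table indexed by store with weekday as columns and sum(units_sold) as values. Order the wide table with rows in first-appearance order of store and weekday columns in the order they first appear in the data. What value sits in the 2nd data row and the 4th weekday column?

With rows in first-appearance order of store, row 2 is store=ST017. weekday columns in first-appearance order: Mon, Tue, Thu, Fri; column 4 is Fri.
Long rows with store=ST017, weekday=Fri: 783 + 44 + 64 = 891.

891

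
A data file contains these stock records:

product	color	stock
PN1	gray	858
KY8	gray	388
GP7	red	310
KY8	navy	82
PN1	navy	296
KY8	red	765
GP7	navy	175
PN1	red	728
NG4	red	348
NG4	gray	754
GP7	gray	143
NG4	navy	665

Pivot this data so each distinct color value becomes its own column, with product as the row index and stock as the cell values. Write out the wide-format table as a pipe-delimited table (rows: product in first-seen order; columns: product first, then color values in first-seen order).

| product | gray | red | navy |
| PN1 | 858 | 728 | 296 |
| KY8 | 388 | 765 | 82 |
| GP7 | 143 | 310 | 175 |
| NG4 | 754 | 348 | 665 |

Columns: product plus the 3 distinct color values (gray, red, navy).
For example, row PN1 column gray takes stock=858 from the long row (PN1, gray).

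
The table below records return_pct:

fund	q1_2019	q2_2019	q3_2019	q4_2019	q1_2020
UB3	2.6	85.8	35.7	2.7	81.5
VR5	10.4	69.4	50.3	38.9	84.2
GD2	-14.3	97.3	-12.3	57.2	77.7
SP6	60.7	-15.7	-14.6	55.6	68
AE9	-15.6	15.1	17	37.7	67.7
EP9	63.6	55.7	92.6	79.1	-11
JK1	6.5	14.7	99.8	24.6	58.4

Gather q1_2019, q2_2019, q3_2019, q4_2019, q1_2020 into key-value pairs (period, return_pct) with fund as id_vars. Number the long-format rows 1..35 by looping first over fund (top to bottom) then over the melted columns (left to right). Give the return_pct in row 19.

35 rows total (7 × 5). Row 19: index ⌊(19-1)/5⌋ = 3 into fund → SP6; (19-1) mod 5 = 3 into the melted columns → q4_2019.
So row 19 is (SP6, q4_2019, 55.6); return_pct = 55.6.

55.6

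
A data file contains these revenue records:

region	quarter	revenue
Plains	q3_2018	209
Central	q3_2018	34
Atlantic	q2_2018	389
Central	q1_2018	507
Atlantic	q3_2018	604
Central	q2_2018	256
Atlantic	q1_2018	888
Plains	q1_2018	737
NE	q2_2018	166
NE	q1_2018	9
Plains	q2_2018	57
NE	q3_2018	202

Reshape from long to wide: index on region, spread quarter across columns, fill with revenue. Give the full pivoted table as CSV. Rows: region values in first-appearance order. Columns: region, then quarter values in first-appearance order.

region,q3_2018,q2_2018,q1_2018
Plains,209,57,737
Central,34,256,507
Atlantic,604,389,888
NE,202,166,9

Columns: region plus the 3 distinct quarter values (q3_2018, q2_2018, q1_2018).
For example, row Plains column q3_2018 takes revenue=209 from the long row (Plains, q3_2018).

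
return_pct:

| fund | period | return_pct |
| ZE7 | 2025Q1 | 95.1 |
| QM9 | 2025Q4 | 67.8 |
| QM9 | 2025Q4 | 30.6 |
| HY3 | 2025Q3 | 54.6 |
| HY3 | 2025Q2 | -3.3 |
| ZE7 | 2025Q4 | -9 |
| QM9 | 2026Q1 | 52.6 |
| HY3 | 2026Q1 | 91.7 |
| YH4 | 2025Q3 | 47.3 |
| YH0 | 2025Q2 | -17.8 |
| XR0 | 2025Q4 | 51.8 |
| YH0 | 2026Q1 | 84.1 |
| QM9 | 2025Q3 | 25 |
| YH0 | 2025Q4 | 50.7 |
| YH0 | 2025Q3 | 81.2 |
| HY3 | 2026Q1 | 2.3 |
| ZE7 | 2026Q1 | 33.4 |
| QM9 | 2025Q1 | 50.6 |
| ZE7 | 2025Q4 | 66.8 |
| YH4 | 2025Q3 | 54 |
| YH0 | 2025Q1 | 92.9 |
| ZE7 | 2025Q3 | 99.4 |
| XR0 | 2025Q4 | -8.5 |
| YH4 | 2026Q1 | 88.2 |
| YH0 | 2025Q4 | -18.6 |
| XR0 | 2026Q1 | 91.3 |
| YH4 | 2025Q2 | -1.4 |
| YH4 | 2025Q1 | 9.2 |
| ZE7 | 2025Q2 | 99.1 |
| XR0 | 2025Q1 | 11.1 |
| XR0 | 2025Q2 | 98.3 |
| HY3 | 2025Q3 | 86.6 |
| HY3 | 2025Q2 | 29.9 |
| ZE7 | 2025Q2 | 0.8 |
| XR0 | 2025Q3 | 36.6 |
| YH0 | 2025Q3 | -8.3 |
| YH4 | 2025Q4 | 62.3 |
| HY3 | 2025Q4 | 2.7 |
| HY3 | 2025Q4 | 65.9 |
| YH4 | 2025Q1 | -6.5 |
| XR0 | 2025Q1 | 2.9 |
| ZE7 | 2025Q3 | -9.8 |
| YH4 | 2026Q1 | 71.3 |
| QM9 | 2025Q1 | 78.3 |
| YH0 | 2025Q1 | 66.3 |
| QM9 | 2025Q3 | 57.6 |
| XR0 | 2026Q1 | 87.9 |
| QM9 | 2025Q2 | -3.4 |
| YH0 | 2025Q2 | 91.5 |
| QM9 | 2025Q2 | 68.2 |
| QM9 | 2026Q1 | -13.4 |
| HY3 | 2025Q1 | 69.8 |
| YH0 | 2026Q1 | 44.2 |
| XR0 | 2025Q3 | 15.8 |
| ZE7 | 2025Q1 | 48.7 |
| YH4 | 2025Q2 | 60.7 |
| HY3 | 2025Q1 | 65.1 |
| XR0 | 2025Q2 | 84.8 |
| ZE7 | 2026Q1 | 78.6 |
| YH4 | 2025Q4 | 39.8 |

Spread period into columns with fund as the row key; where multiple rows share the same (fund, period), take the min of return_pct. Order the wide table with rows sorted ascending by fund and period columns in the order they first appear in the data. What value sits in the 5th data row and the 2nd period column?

With rows sorted ascending by fund, row 5 is fund=YH4. period columns in first-appearance order: 2025Q1, 2025Q4, 2025Q3, 2025Q2, 2026Q1; column 2 is 2025Q4.
Long rows with fund=YH4, period=2025Q4: min(62.3, 39.8) = 39.8.

39.8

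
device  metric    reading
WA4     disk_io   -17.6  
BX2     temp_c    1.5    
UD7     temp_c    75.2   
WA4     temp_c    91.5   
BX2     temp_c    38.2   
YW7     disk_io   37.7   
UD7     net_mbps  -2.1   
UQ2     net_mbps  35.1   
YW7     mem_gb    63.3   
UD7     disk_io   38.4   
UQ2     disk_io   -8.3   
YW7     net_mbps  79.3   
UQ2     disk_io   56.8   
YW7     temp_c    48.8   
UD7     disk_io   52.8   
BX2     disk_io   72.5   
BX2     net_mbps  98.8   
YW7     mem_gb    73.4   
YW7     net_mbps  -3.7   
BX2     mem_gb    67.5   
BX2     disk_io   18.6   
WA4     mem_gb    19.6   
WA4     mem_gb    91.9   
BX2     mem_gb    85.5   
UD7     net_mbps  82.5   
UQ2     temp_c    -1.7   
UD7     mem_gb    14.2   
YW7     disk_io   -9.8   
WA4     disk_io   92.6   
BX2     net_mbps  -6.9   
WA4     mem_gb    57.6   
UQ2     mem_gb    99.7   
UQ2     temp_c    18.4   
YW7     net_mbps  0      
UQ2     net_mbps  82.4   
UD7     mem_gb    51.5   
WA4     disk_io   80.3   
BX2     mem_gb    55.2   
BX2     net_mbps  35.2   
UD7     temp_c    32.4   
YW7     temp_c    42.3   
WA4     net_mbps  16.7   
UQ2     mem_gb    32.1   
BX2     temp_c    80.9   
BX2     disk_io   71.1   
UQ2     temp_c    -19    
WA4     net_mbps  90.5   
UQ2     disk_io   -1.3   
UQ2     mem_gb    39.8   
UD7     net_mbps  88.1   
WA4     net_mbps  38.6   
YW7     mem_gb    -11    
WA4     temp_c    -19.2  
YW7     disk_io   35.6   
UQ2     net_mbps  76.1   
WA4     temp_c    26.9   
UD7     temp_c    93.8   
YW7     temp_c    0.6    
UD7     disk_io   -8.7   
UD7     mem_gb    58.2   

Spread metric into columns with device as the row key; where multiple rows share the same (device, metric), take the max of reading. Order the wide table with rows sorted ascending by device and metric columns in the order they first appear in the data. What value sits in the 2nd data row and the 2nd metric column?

With rows sorted ascending by device, row 2 is device=UD7. metric columns in first-appearance order: disk_io, temp_c, net_mbps, mem_gb; column 2 is temp_c.
Long rows with device=UD7, metric=temp_c: max(75.2, 32.4, 93.8) = 93.8.

93.8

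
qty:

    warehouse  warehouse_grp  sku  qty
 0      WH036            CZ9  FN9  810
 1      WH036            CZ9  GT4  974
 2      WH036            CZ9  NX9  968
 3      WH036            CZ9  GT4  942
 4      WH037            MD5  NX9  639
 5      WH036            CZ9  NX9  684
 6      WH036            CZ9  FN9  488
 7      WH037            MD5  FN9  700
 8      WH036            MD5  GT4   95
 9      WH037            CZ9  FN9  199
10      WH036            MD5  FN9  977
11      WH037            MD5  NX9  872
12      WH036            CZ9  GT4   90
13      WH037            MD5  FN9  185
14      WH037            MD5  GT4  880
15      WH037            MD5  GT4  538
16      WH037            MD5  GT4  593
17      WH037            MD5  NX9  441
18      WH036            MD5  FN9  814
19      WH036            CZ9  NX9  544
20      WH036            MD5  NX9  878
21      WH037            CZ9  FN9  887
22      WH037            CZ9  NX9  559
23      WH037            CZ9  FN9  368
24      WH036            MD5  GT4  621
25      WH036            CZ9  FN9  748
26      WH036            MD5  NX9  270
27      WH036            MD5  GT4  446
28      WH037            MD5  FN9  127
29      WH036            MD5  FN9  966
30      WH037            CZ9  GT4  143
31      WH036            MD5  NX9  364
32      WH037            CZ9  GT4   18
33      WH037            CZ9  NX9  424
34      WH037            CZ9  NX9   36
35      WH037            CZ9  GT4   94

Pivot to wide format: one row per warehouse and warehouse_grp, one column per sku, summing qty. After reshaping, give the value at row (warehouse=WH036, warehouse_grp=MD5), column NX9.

1512

Rows with warehouse=WH036, warehouse_grp=MD5 and sku=NX9: qty values are 878, 270, 364.
878 + 270 + 364 = 1512.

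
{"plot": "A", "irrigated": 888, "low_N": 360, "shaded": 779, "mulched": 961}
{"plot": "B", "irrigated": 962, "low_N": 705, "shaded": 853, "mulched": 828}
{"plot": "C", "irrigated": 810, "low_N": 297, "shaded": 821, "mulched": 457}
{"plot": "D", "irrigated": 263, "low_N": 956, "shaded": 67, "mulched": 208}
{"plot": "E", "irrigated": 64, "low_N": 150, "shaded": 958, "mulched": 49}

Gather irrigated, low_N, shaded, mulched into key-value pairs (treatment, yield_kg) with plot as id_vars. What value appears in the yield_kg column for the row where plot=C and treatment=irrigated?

810

Unpivoting turns each (plot, wide-column) pair into one long row.
The wide cell at row C, column irrigated holds 810, so the long row (C, irrigated) has yield_kg=810.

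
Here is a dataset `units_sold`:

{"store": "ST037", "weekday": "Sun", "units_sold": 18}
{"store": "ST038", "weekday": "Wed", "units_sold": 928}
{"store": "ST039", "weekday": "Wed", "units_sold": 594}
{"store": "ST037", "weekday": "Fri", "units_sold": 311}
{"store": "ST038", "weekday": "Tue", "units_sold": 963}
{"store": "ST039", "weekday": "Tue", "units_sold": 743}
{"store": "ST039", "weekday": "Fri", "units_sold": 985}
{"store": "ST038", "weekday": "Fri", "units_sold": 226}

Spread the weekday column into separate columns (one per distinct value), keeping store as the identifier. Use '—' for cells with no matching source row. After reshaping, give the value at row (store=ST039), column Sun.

No long-format row has store=ST039 and weekday=Sun, so the cell is —.

—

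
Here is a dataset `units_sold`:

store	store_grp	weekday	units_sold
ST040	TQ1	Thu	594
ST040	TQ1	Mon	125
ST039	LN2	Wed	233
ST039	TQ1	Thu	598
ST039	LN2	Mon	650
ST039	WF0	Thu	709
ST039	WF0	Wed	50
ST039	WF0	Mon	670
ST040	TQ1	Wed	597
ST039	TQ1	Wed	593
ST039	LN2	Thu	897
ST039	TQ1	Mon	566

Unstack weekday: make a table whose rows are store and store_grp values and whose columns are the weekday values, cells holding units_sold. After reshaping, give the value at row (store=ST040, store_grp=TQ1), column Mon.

Wide layout: rows indexed by store and store_grp, columns are the 3 distinct weekday values (Thu, Mon, Wed).
Cell (store=ST040, store_grp=TQ1, weekday=Mon) draws from the long row where store=ST040, store_grp=TQ1 and weekday=Mon, which has units_sold=125.

125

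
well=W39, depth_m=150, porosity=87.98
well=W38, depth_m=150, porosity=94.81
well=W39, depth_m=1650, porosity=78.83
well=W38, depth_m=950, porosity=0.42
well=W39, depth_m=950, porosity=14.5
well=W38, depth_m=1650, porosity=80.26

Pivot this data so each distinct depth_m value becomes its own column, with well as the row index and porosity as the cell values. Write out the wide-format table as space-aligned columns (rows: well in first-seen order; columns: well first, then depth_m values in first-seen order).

well  150    1650   950 
W39   87.98  78.83  14.5
W38   94.81  80.26  0.42

Columns: well plus the 3 distinct depth_m values (150, 1650, 950).
For example, row W39 column 150 takes porosity=87.98 from the long row (W39, 150).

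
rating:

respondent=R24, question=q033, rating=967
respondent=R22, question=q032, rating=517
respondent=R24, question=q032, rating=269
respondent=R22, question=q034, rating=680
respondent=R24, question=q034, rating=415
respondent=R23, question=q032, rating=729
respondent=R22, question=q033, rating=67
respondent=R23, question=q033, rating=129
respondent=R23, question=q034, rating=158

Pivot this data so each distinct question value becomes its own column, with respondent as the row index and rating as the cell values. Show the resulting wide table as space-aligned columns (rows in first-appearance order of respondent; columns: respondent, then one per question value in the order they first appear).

Columns: respondent plus the 3 distinct question values (q033, q032, q034).
For example, row R24 column q033 takes rating=967 from the long row (R24, q033).

respondent  q033  q032  q034
R24         967   269   415 
R22         67    517   680 
R23         129   729   158 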